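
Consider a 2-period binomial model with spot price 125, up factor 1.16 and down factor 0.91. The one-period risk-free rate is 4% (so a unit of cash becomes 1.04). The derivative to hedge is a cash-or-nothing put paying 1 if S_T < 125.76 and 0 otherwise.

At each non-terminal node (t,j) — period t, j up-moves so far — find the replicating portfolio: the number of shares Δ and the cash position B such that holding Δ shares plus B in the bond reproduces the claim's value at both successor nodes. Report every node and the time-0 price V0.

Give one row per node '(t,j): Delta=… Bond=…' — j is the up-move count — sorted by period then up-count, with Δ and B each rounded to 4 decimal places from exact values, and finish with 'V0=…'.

No-arbitrage ⇒ martingale measure with p* = (R−d)/(u−d) = 0.5200.
Terminal values V(2,·): V(2,0)=1.0000, V(2,1)=0.0000, V(2,2)=0.0000
  t=1,j=0: stock 113.7500 → up 131.9500 (V=0.0000), down 103.5125 (V=1.0000). Price 0.4615; hedge Δ=-0.0352, bond B=4.4615.
  t=1,j=1: stock 145.0000 → up 168.2000 (V=0.0000), down 131.9500 (V=0.0000). Price 0.0000; hedge Δ=0.0000, bond B=0.0000.
  t=0,j=0: stock 125.0000 → up 145.0000 (V=0.0000), down 113.7500 (V=0.4615). Price 0.2130; hedge Δ=-0.0148, bond B=2.0592.
Root portfolio cost Δ·125+B reproduces V0=0.2130.

(0,0): Delta=-0.0148 Bond=2.0592
(1,0): Delta=-0.0352 Bond=4.4615
(1,1): Delta=0.0000 Bond=0.0000
V0=0.2130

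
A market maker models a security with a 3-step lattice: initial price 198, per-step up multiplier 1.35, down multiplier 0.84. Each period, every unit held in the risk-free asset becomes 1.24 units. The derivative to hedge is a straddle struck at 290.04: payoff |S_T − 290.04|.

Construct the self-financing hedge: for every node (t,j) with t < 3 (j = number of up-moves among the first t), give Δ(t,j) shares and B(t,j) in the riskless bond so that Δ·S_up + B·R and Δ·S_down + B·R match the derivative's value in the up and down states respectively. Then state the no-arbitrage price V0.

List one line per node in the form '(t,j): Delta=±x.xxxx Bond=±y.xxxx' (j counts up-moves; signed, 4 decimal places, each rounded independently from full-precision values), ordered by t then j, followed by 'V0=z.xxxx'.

Since d<R<u, set p* = (R−d)/(u−d) = 0.7843; price each node as the discounted p*-expectation of its children.
At expiry t=3: V(3,0)=172.6846, V(3,1)=101.4331, V(3,2)=13.0782, V(3,3)=197.1143
  t=2,j=0: stock 139.7088 → up 188.6069 (V=101.4331), down 117.3554 (V=172.6846). Price 94.1944; hedge Δ=-1.0000, bond B=233.9032.
  t=2,j=1: stock 224.5320 → up 303.1182 (V=13.0782), down 188.6069 (V=101.4331). Price 25.9154; hedge Δ=-0.7716, bond B=199.1604.
  t=2,j=2: stock 360.8550 → up 487.1543 (V=197.1143), down 303.1182 (V=13.0782). Price 126.9518; hedge Δ=1.0000, bond B=-233.9032.
  t=1,j=0: stock 166.3200 → up 224.5320 (V=25.9154), down 139.7088 (V=94.1944). Price 32.7760; hedge Δ=-0.8050, bond B=166.6564.
  t=1,j=1: stock 267.3000 → up 360.8550 (V=126.9518), down 224.5320 (V=25.9154). Price 84.8061; hedge Δ=0.7412, bond B=-113.3043.
  t=0,j=0: stock 198.0000 → up 267.3000 (V=84.8061), down 166.3200 (V=32.7760). Price 59.3419; hedge Δ=0.5153, bond B=-42.6779.
Root portfolio cost Δ·198+B reproduces V0=59.3419.

(0,0): Delta=0.5153 Bond=-42.6779
(1,0): Delta=-0.8050 Bond=166.6564
(1,1): Delta=0.7412 Bond=-113.3043
(2,0): Delta=-1.0000 Bond=233.9032
(2,1): Delta=-0.7716 Bond=199.1604
(2,2): Delta=1.0000 Bond=-233.9032
V0=59.3419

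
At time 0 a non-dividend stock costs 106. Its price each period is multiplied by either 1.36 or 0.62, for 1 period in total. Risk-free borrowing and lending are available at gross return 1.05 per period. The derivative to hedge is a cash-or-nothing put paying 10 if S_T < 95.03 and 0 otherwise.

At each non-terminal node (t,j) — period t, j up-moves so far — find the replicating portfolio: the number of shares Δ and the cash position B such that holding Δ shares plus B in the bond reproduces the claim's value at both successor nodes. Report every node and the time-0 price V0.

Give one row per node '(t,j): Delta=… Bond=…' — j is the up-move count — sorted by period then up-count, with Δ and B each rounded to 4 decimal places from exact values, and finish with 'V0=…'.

(0,0): Delta=-0.1275 Bond=17.5032
V0=3.9897

Under the risk-neutral measure, an up-move has probability p* = (R−d)/(u−d) = 0.5811 and values discount at R = 1.05.
Terminal values V(1,·): V(1,0)=10.0000, V(1,1)=0.0000
  t=0,j=0: stock 106.0000 → up 144.1600 (V=0.0000), down 65.7200 (V=10.0000). Price 3.9897; hedge Δ=-0.1275, bond B=17.5032.
The time-0 hedge costs 3.9897, which is the no-arbitrage price.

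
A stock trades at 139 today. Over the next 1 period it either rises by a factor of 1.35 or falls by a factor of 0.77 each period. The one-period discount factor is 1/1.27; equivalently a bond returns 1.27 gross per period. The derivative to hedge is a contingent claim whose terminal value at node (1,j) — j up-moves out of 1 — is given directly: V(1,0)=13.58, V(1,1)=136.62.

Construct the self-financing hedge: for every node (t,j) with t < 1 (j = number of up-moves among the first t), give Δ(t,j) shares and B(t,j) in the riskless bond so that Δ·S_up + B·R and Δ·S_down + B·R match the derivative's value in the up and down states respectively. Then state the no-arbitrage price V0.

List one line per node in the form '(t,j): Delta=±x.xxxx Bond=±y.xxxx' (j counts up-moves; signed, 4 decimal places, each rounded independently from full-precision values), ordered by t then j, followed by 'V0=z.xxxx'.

The replicating-portfolio and risk-neutral prices coincide; use p* = (1.27−0.77)/(1.35−0.77) = 0.8621 for the latter.
Terminal values V(1,·): V(1,0)=13.5800, V(1,1)=136.6200
  t=0,j=0: stock 139.0000 → up 187.6500 (V=136.6200), down 107.0300 (V=13.5800). Price 94.2118; hedge Δ=1.5262, bond B=-117.9261.
Check: Δ(0,0)·S0 + B(0,0) = 94.2118 = V0.

(0,0): Delta=1.5262 Bond=-117.9261
V0=94.2118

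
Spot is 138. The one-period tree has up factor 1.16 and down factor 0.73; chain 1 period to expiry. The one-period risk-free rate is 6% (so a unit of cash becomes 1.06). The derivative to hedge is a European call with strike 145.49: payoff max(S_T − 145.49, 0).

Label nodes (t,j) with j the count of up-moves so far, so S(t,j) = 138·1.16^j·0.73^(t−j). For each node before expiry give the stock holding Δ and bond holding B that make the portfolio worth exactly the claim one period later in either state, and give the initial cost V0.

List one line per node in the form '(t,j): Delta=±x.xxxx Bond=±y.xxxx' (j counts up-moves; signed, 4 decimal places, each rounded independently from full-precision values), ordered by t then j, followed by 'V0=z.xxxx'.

(0,0): Delta=0.2459 Bond=-23.3670
V0=10.5632

Under the risk-neutral measure, an up-move has probability p* = (R−d)/(u−d) = 0.7674 and values discount at R = 1.06.
At expiry t=1: V(1,0)=0.0000, V(1,1)=14.5900
(0,0): S=138.0000. Δ = (V_up−V_dn)/(S_up−S_dn) = (14.5900−0.0000)/(160.0800−100.7400) = 0.2459. V = [p*·14.5900 + (1−p*)·0.0000]/1.06 = 10.5632. B = V − Δ·S = -23.3670.
Self-financing check: at every node Δ·S+B equals the discounted successor values.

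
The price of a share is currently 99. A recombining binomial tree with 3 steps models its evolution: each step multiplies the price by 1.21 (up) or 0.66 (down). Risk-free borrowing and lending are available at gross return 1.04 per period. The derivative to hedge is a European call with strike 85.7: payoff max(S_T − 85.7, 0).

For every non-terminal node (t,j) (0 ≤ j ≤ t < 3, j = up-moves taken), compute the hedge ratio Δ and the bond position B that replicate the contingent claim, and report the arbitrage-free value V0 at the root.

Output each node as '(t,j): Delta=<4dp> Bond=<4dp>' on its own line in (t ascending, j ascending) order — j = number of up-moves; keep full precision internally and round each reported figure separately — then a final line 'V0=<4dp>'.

Risk-neutral probability p* = (R−d)/(u−d) = (1.04−0.66)/(1.21−0.66) = 0.6909.
Terminal payoffs: V(3,0)=0.0000, V(3,1)=0.0000, V(3,2)=9.9643, V(3,3)=89.6845
Node (2,0) S=43.1244: V=(p*·0.0000+(1−p*)·0.0000)/1.04=0.0000; Δ=(0.0000−0.0000)/(52.1805−28.4621)=0.0000; B=V−Δ·S=0.0000
Node (2,1) S=79.0614: V=(p*·9.9643+(1−p*)·0.0000)/1.04=6.6196; Δ=(9.9643−0.0000)/(95.6643−52.1805)=0.2291; B=V−Δ·S=-11.4973
Node (2,2) S=144.9459: V=(p*·89.6845+(1−p*)·9.9643)/1.04=62.5421; Δ=(89.6845−9.9643)/(175.3845−95.6643)=1.0000; B=V−Δ·S=-82.4038
Node (1,0) S=65.3400: V=(p*·6.6196+(1−p*)·0.0000)/1.04=4.3977; Δ=(6.6196−0.0000)/(79.0614−43.1244)=0.1842; B=V−Δ·S=-7.6380
Node (1,1) S=119.7900: V=(p*·62.5421+(1−p*)·6.6196)/1.04=43.5163; Δ=(62.5421−6.6196)/(144.9459−79.0614)=0.8488; B=V−Δ·S=-58.1608
Node (0,0) S=99.0000: V=(p*·43.5163+(1−p*)·4.3977)/1.04=30.2164; Δ=(43.5163−4.3977)/(119.7900−65.3400)=0.7184; B=V−Δ·S=-40.9084
Check: Δ(0,0)·S0 + B(0,0) = 30.2164 = V0.

(0,0): Delta=0.7184 Bond=-40.9084
(1,0): Delta=0.1842 Bond=-7.6380
(1,1): Delta=0.8488 Bond=-58.1608
(2,0): Delta=0.0000 Bond=0.0000
(2,1): Delta=0.2291 Bond=-11.4973
(2,2): Delta=1.0000 Bond=-82.4038
V0=30.2164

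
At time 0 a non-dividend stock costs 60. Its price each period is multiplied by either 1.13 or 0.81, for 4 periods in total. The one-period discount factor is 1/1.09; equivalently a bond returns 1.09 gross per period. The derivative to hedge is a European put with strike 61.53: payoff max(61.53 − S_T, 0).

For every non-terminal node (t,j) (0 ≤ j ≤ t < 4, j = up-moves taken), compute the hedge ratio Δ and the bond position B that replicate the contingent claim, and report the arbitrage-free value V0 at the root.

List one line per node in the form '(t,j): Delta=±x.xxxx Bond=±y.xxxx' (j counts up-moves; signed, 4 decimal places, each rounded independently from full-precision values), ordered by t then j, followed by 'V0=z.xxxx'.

(0,0): Delta=-0.1543 Bond=9.9629
(1,0): Delta=-0.6439 Bond=34.6505
(1,1): Delta=-0.1042 Bond=7.4609
(2,0): Delta=-1.0000 Bond=51.7886
(2,1): Delta=-0.6074 Bond=35.7662
(2,2): Delta=-0.0527 Bond=4.1847
(3,0): Delta=-1.0000 Bond=56.4495
(3,1): Delta=-1.0000 Bond=56.4495
(3,2): Delta=-0.5672 Bond=36.4903
(3,3): Delta=0.0000 Bond=0.0000
V0=0.7024

Risk-neutral probability p* = (R−d)/(u−d) = (1.09−0.81)/(1.13−0.81) = 0.8750.
Payoff layer (t=4): V(4,0)=35.7020, V(4,1)=25.4983, V(4,2)=11.2636, V(4,3)=0.0000, V(4,4)=0.0000
  t=3,j=0: stock 31.8865 → up 36.0317 (V=25.4983), down 25.8280 (V=35.7020). Price 24.5631; hedge Δ=-1.0000, bond B=56.4495.
  t=3,j=1: stock 44.4836 → up 50.2664 (V=11.2636), down 36.0317 (V=25.4983). Price 11.9660; hedge Δ=-1.0000, bond B=56.4495.
  t=3,j=2: stock 62.0573 → up 70.1248 (V=0.0000), down 50.2664 (V=11.2636). Price 1.2917; hedge Δ=-0.5672, bond B=36.4903.
  t=3,j=3: stock 86.5738 → up 97.8284 (V=0.0000), down 70.1248 (V=0.0000). Price 0.0000; hedge Δ=0.0000, bond B=0.0000.
  t=2,j=0: stock 39.3660 → up 44.4836 (V=11.9660), down 31.8865 (V=24.5631). Price 12.4226; hedge Δ=-1.0000, bond B=51.7886.
  t=2,j=1: stock 54.9180 → up 62.0573 (V=1.2917), down 44.4836 (V=11.9660). Price 2.4092; hedge Δ=-0.6074, bond B=35.7662.
  t=2,j=2: stock 76.6140 → up 86.5738 (V=0.0000), down 62.0573 (V=1.2917). Price 0.1481; hedge Δ=-0.0527, bond B=4.1847.
  t=1,j=0: stock 48.6000 → up 54.9180 (V=2.4092), down 39.3660 (V=12.4226). Price 3.3586; hedge Δ=-0.6439, bond B=34.6505.
  t=1,j=1: stock 67.8000 → up 76.6140 (V=0.1481), down 54.9180 (V=2.4092). Price 0.3952; hedge Δ=-0.1042, bond B=7.4609.
  t=0,j=0: stock 60.0000 → up 67.8000 (V=0.3952), down 48.6000 (V=3.3586). Price 0.7024; hedge Δ=-0.1543, bond B=9.9629.
Each (Δ,B) replicates both successor values, so the strategy is self-financing and V0 is arbitrage-free.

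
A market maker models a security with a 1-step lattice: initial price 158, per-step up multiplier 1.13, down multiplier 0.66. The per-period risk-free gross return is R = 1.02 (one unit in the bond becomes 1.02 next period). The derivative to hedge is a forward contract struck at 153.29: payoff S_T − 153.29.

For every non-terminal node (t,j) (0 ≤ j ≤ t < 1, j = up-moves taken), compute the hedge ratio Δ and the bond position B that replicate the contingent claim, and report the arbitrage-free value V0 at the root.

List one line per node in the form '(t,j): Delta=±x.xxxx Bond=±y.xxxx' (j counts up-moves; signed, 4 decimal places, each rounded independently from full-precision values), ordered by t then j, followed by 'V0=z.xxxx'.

Since d<R<u, set p* = (R−d)/(u−d) = 0.7660; price each node as the discounted p*-expectation of its children.
Payoff layer (t=1): V(1,0)=-49.0100, V(1,1)=25.2500
Node (0,0) S=158.0000: V=(p*·25.2500+(1−p*)·-49.0100)/1.02=7.7157; Δ=(25.2500−-49.0100)/(178.5400−104.2800)=1.0000; B=V−Δ·S=-150.2843
The time-0 hedge costs 7.7157, which is the no-arbitrage price.

(0,0): Delta=1.0000 Bond=-150.2843
V0=7.7157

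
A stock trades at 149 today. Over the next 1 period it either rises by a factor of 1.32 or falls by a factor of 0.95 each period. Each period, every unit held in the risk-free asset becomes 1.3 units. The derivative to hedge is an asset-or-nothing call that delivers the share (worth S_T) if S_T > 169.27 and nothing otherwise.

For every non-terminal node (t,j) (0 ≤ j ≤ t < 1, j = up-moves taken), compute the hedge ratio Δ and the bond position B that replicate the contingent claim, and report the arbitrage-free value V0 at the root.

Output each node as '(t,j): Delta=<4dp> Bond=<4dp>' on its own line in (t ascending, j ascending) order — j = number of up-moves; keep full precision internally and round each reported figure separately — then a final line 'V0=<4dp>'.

No-arbitrage ⇒ martingale measure with p* = (R−d)/(u−d) = 0.9459.
Payoff layer (t=1): V(1,0)=0.0000, V(1,1)=196.6800
Node (0,0) S=149.0000: V=(p*·196.6800+(1−p*)·0.0000)/1.3=143.1143; Δ=(196.6800−0.0000)/(196.6800−141.5500)=3.5676; B=V−Δ·S=-388.4532
Check: Δ(0,0)·S0 + B(0,0) = 143.1143 = V0.

(0,0): Delta=3.5676 Bond=-388.4532
V0=143.1143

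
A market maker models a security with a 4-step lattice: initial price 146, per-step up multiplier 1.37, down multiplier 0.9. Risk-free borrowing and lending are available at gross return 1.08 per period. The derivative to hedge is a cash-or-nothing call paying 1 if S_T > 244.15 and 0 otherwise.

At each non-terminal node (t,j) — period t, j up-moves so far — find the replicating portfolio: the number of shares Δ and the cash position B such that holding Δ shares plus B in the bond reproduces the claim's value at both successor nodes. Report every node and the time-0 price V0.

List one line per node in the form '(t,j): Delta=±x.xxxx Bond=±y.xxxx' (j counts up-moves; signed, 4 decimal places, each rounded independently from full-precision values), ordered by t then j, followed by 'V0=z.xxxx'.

(0,0): Delta=0.0031 Bond=-0.3408
(1,0): Delta=0.0020 Bond=-0.2230
(1,1): Delta=0.0043 Bond=-0.6020
(2,0): Delta=0.0000 Bond=0.0000
(2,1): Delta=0.0042 Bond=-0.6287
(2,2): Delta=0.0044 Bond=-0.6846
(3,0): Delta=0.0000 Bond=0.0000
(3,1): Delta=0.0000 Bond=0.0000
(3,2): Delta=0.0086 Bond=-1.7730
(3,3): Delta=0.0000 Bond=0.9259
V0=0.1177

No-arbitrage ⇒ martingale measure with p* = (R−d)/(u−d) = 0.3830.
Terminal payoffs: V(4,0)=0.0000, V(4,1)=0.0000, V(4,2)=0.0000, V(4,3)=1.0000, V(4,4)=1.0000
(3,0): S=106.4340. Δ = (V_up−V_dn)/(S_up−S_dn) = (0.0000−0.0000)/(145.8146−95.7906) = 0.0000. V = [p*·0.0000 + (1−p*)·0.0000]/1.08 = 0.0000. B = V − Δ·S = 0.0000.
(3,1): S=162.0162. Δ = (V_up−V_dn)/(S_up−S_dn) = (0.0000−0.0000)/(221.9622−145.8146) = 0.0000. V = [p*·0.0000 + (1−p*)·0.0000]/1.08 = 0.0000. B = V − Δ·S = 0.0000.
(3,2): S=246.6247. Δ = (V_up−V_dn)/(S_up−S_dn) = (1.0000−0.0000)/(337.8758−221.9622) = 0.0086. V = [p*·1.0000 + (1−p*)·0.0000]/1.08 = 0.3546. B = V − Δ·S = -1.7730.
(3,3): S=375.4175. Δ = (V_up−V_dn)/(S_up−S_dn) = (1.0000−1.0000)/(514.3220−337.8758) = 0.0000. V = [p*·1.0000 + (1−p*)·1.0000]/1.08 = 0.9259. B = V − Δ·S = 0.9259.
(2,0): S=118.2600. Δ = (V_up−V_dn)/(S_up−S_dn) = (0.0000−0.0000)/(162.0162−106.4340) = 0.0000. V = [p*·0.0000 + (1−p*)·0.0000]/1.08 = 0.0000. B = V − Δ·S = 0.0000.
(2,1): S=180.0180. Δ = (V_up−V_dn)/(S_up−S_dn) = (0.3546−0.0000)/(246.6247−162.0162) = 0.0042. V = [p*·0.3546 + (1−p*)·0.0000]/1.08 = 0.1257. B = V − Δ·S = -0.6287.
(2,2): S=274.0274. Δ = (V_up−V_dn)/(S_up−S_dn) = (0.9259−0.3546)/(375.4175−246.6247) = 0.0044. V = [p*·0.9259 + (1−p*)·0.3546]/1.08 = 0.5309. B = V − Δ·S = -0.6846.
(1,0): S=131.4000. Δ = (V_up−V_dn)/(S_up−S_dn) = (0.1257−0.0000)/(180.0180−118.2600) = 0.0020. V = [p*·0.1257 + (1−p*)·0.0000]/1.08 = 0.0446. B = V − Δ·S = -0.2230.
(1,1): S=200.0200. Δ = (V_up−V_dn)/(S_up−S_dn) = (0.5309−0.1257)/(274.0274−180.0180) = 0.0043. V = [p*·0.5309 + (1−p*)·0.1257]/1.08 = 0.2601. B = V − Δ·S = -0.6020.
(0,0): S=146.0000. Δ = (V_up−V_dn)/(S_up−S_dn) = (0.2601−0.0446)/(200.0200−131.4000) = 0.0031. V = [p*·0.2601 + (1−p*)·0.0446]/1.08 = 0.1177. B = V − Δ·S = -0.3408.
The time-0 hedge costs 0.1177, which is the no-arbitrage price.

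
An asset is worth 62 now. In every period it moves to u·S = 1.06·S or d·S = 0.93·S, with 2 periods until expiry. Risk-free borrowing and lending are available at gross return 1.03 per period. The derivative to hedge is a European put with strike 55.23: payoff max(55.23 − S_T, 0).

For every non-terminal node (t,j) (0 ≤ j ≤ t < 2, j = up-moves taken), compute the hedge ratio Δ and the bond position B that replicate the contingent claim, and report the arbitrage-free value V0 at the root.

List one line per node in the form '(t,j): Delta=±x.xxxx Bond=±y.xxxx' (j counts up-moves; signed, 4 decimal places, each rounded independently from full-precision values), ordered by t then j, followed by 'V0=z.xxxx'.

The replicating-portfolio and risk-neutral prices coincide; use p* = (1.03−0.93)/(1.06−0.93) = 0.7692 for the latter.
Terminal payoffs: V(2,0)=1.6062, V(2,1)=0.0000, V(2,2)=0.0000
Node (1,0) S=57.6600: V=(p*·0.0000+(1−p*)·1.6062)/1.03=0.3599; Δ=(0.0000−1.6062)/(61.1196−53.6238)=-0.2143; B=V−Δ·S=12.7153
Node (1,1) S=65.7200: V=(p*·0.0000+(1−p*)·0.0000)/1.03=0.0000; Δ=(0.0000−0.0000)/(69.6632−61.1196)=0.0000; B=V−Δ·S=0.0000
Node (0,0) S=62.0000: V=(p*·0.0000+(1−p*)·0.3599)/1.03=0.0806; Δ=(0.0000−0.3599)/(65.7200−57.6600)=-0.0446; B=V−Δ·S=2.8488
Check: Δ(0,0)·S0 + B(0,0) = 0.0806 = V0.

(0,0): Delta=-0.0446 Bond=2.8488
(1,0): Delta=-0.2143 Bond=12.7153
(1,1): Delta=0.0000 Bond=0.0000
V0=0.0806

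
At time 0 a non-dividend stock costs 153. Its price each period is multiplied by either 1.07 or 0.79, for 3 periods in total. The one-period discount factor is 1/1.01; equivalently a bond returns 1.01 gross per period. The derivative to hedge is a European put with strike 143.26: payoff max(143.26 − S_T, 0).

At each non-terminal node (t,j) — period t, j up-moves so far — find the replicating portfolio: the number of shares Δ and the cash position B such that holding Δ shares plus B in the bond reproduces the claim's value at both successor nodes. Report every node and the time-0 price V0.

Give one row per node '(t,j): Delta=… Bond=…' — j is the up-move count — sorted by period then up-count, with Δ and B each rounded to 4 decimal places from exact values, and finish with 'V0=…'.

(0,0): Delta=-0.3760 Bond=64.3714
(1,0): Delta=-1.0000 Bond=140.4372
(1,1): Delta=-0.2504 Bond=44.4455
(2,0): Delta=-1.0000 Bond=141.8416
(2,1): Delta=-1.0000 Bond=141.8416
(2,2): Delta=-0.0994 Bond=18.4486
V0=6.8424

Since d<R<u, set p* = (R−d)/(u−d) = 0.7857; price each node as the discounted p*-expectation of its children.
Terminal payoffs: V(3,0)=67.8250, V(3,1)=41.0886, V(3,2)=4.8759, V(3,3)=0.0000
Node (2,0) S=95.4873: V=(p*·41.0886+(1−p*)·67.8250)/1.01=46.3543; Δ=(41.0886−67.8250)/(102.1714−75.4350)=-1.0000; B=V−Δ·S=141.8416
Node (2,1) S=129.3309: V=(p*·4.8759+(1−p*)·41.0886)/1.01=12.5107; Δ=(4.8759−41.0886)/(138.3841−102.1714)=-1.0000; B=V−Δ·S=141.8416
Node (2,2) S=175.1697: V=(p*·0.0000+(1−p*)·4.8759)/1.01=1.0345; Δ=(0.0000−4.8759)/(187.4316−138.3841)=-0.0994; B=V−Δ·S=18.4486
Node (1,0) S=120.8700: V=(p*·12.5107+(1−p*)·46.3543)/1.01=19.5672; Δ=(12.5107−46.3543)/(129.3309−95.4873)=-1.0000; B=V−Δ·S=140.4372
Node (1,1) S=163.7100: V=(p*·1.0345+(1−p*)·12.5107)/1.01=3.4591; Δ=(1.0345−12.5107)/(175.1697−129.3309)=-0.2504; B=V−Δ·S=44.4455
Node (0,0) S=153.0000: V=(p*·3.4591+(1−p*)·19.5672)/1.01=6.8424; Δ=(3.4591−19.5672)/(163.7100−120.8700)=-0.3760; B=V−Δ·S=64.3714
Check: Δ(0,0)·S0 + B(0,0) = 6.8424 = V0.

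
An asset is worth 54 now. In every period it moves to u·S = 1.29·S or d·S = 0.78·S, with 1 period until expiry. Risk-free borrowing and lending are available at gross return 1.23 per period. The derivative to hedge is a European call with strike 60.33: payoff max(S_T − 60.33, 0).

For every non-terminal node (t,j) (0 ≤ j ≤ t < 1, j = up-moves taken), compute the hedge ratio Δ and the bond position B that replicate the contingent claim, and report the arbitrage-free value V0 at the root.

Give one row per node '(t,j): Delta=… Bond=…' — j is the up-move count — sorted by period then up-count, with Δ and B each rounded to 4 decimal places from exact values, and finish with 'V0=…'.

Since d<R<u, set p* = (R−d)/(u−d) = 0.8824; price each node as the discounted p*-expectation of its children.
Payoff layer (t=1): V(1,0)=0.0000, V(1,1)=9.3300
  t=0,j=0: stock 54.0000 → up 69.6600 (V=9.3300), down 42.1200 (V=0.0000). Price 6.6930; hedge Δ=0.3388, bond B=-11.6011.
Each (Δ,B) replicates both successor values, so the strategy is self-financing and V0 is arbitrage-free.

(0,0): Delta=0.3388 Bond=-11.6011
V0=6.6930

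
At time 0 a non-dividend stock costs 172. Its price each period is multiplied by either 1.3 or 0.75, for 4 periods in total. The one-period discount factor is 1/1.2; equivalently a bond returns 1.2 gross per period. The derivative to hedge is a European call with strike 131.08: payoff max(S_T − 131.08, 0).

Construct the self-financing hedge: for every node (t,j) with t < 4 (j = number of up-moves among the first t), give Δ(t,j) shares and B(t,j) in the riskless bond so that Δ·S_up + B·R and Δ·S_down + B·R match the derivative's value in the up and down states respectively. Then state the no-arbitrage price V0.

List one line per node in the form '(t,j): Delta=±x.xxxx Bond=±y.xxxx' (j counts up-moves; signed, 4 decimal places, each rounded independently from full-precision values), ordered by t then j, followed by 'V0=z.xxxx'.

(0,0): Delta=0.9803 Bond=-59.4348
(1,0): Delta=0.8801 Bond=-58.3935
(1,1): Delta=0.9931 Bond=-74.1948
(2,0): Delta=0.4155 Bond=-25.1246
(2,1): Delta=0.9396 Bond=-80.0605
(2,2): Delta=1.0000 Bond=-91.0278
(3,0): Delta=0.0000 Bond=0.0000
(3,1): Delta=0.4688 Bond=-36.8494
(3,2): Delta=1.0000 Bond=-109.2333
(3,3): Delta=1.0000 Bond=-109.2333
V0=109.1753

The replicating-portfolio and risk-neutral prices coincide; use p* = (1.2−0.75)/(1.3−0.75) = 0.8182 for the latter.
Terminal payoffs: V(4,0)=0.0000, V(4,1)=0.0000, V(4,2)=32.4275, V(4,3)=152.3330, V(4,4)=360.1692
Node (3,0) S=72.5625: V=(p*·0.0000+(1−p*)·0.0000)/1.2=0.0000; Δ=(0.0000−0.0000)/(94.3312−54.4219)=0.0000; B=V−Δ·S=0.0000
Node (3,1) S=125.7750: V=(p*·32.4275+(1−p*)·0.0000)/1.2=22.1097; Δ=(32.4275−0.0000)/(163.5075−94.3312)=0.4688; B=V−Δ·S=-36.8494
Node (3,2) S=218.0100: V=(p*·152.3330+(1−p*)·32.4275)/1.2=108.7767; Δ=(152.3330−32.4275)/(283.4130−163.5075)=1.0000; B=V−Δ·S=-109.2333
Node (3,3) S=377.8840: V=(p*·360.1692+(1−p*)·152.3330)/1.2=268.6507; Δ=(360.1692−152.3330)/(491.2492−283.4130)=1.0000; B=V−Δ·S=-109.2333
Node (2,0) S=96.7500: V=(p*·22.1097+(1−p*)·0.0000)/1.2=15.0748; Δ=(22.1097−0.0000)/(125.7750−72.5625)=0.4155; B=V−Δ·S=-25.1246
Node (2,1) S=167.7000: V=(p*·108.7767+(1−p*)·22.1097)/1.2=77.5159; Δ=(108.7767−22.1097)/(218.0100−125.7750)=0.9396; B=V−Δ·S=-80.0605
Node (2,2) S=290.6800: V=(p*·268.6507+(1−p*)·108.7767)/1.2=199.6522; Δ=(268.6507−108.7767)/(377.8840−218.0100)=1.0000; B=V−Δ·S=-91.0278
Node (1,0) S=129.0000: V=(p*·77.5159+(1−p*)·15.0748)/1.2=55.1358; Δ=(77.5159−15.0748)/(167.7000−96.7500)=0.8801; B=V−Δ·S=-58.3935
Node (1,1) S=223.6000: V=(p*·199.6522+(1−p*)·77.5159)/1.2=147.8713; Δ=(199.6522−77.5159)/(290.6800−167.7000)=0.9931; B=V−Δ·S=-74.1948
Node (0,0) S=172.0000: V=(p*·147.8713+(1−p*)·55.1358)/1.2=109.1753; Δ=(147.8713−55.1358)/(223.6000−129.0000)=0.9803; B=V−Δ·S=-59.4348
The time-0 hedge costs 109.1753, which is the no-arbitrage price.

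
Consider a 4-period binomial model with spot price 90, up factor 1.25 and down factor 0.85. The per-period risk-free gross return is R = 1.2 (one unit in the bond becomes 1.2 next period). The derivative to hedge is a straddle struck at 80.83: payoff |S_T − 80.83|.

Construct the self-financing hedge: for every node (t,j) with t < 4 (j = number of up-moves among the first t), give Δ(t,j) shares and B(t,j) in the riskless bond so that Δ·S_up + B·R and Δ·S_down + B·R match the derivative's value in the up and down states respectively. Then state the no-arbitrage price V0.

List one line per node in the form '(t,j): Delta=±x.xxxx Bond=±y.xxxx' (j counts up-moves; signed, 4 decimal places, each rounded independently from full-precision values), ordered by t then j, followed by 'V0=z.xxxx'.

Under the risk-neutral measure, an up-move has probability p* = (R−d)/(u−d) = 0.8750 and values discount at R = 1.2.
Terminal values V(4,·): V(4,0)=33.8494, V(4,1)=11.7409, V(4,2)=20.7716, V(4,3)=68.5841, V(4,4)=138.8966
Node (3,0) S=55.2712: V=(p*·11.7409+(1−p*)·33.8494)/1.2=12.0871; Δ=(11.7409−33.8494)/(69.0891−46.9806)=-1.0000; B=V−Δ·S=67.3583
Node (3,1) S=81.2812: V=(p*·20.7716+(1−p*)·11.7409)/1.2=16.3689; Δ=(20.7716−11.7409)/(101.6016−69.0891)=0.2778; B=V−Δ·S=-6.2076
Node (3,2) S=119.5312: V=(p*·68.5841+(1−p*)·20.7716)/1.2=52.1729; Δ=(68.5841−20.7716)/(149.4141−101.6016)=1.0000; B=V−Δ·S=-67.3583
Node (3,3) S=175.7812: V=(p*·138.8966+(1−p*)·68.5841)/1.2=108.4229; Δ=(138.8966−68.5841)/(219.7266−149.4141)=1.0000; B=V−Δ·S=-67.3583
Node (2,0) S=65.0250: V=(p*·16.3689+(1−p*)·12.0871)/1.2=13.1948; Δ=(16.3689−12.0871)/(81.2812−55.2712)=0.1646; B=V−Δ·S=2.4901
Node (2,1) S=95.6250: V=(p*·52.1729+(1−p*)·16.3689)/1.2=39.7479; Δ=(52.1729−16.3689)/(119.5312−81.2812)=0.9361; B=V−Δ·S=-49.7621
Node (2,2) S=140.6250: V=(p*·108.4229+(1−p*)·52.1729)/1.2=84.4931; Δ=(108.4229−52.1729)/(175.7812−119.5312)=1.0000; B=V−Δ·S=-56.1319
Node (1,0) S=76.5000: V=(p*·39.7479+(1−p*)·13.1948)/1.2=30.3573; Δ=(39.7479−13.1948)/(95.6250−65.0250)=0.8677; B=V−Δ·S=-36.0255
Node (1,1) S=112.5000: V=(p*·84.4931+(1−p*)·39.7479)/1.2=65.7499; Δ=(84.4931−39.7479)/(140.6250−95.6250)=0.9943; B=V−Δ·S=-46.1131
Node (0,0) S=90.0000: V=(p*·65.7499+(1−p*)·30.3573)/1.2=51.1049; Δ=(65.7499−30.3573)/(112.5000−76.5000)=0.9831; B=V−Δ·S=-37.3768
Root portfolio cost Δ·90+B reproduces V0=51.1049.

(0,0): Delta=0.9831 Bond=-37.3768
(1,0): Delta=0.8677 Bond=-36.0255
(1,1): Delta=0.9943 Bond=-46.1131
(2,0): Delta=0.1646 Bond=2.4901
(2,1): Delta=0.9361 Bond=-49.7621
(2,2): Delta=1.0000 Bond=-56.1319
(3,0): Delta=-1.0000 Bond=67.3583
(3,1): Delta=0.2778 Bond=-6.2076
(3,2): Delta=1.0000 Bond=-67.3583
(3,3): Delta=1.0000 Bond=-67.3583
V0=51.1049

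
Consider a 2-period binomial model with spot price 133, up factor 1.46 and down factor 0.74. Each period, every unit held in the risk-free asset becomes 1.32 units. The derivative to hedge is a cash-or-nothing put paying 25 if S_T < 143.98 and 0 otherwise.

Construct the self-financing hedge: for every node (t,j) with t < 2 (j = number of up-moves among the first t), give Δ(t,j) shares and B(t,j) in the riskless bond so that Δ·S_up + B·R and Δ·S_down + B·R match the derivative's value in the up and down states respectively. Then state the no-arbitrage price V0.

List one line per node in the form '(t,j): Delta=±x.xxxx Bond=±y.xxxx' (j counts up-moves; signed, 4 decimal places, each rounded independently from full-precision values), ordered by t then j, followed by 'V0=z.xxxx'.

(0,0): Delta=-0.1593 Bond=26.2272
(1,0): Delta=0.0000 Bond=18.9394
(1,1): Delta=-0.1788 Bond=38.4049
V0=5.0373

No-arbitrage ⇒ martingale measure with p* = (R−d)/(u−d) = 0.8056.
Payoff layer (t=2): V(2,0)=25.0000, V(2,1)=25.0000, V(2,2)=0.0000
Node (1,0) S=98.4200: V=(p*·25.0000+(1−p*)·25.0000)/1.32=18.9394; Δ=(25.0000−25.0000)/(143.6932−72.8308)=0.0000; B=V−Δ·S=18.9394
Node (1,1) S=194.1800: V=(p*·0.0000+(1−p*)·25.0000)/1.32=3.6827; Δ=(0.0000−25.0000)/(283.5028−143.6932)=-0.1788; B=V−Δ·S=38.4049
Node (0,0) S=133.0000: V=(p*·3.6827+(1−p*)·18.9394)/1.32=5.0373; Δ=(3.6827−18.9394)/(194.1800−98.4200)=-0.1593; B=V−Δ·S=26.2272
Root portfolio cost Δ·133+B reproduces V0=5.0373.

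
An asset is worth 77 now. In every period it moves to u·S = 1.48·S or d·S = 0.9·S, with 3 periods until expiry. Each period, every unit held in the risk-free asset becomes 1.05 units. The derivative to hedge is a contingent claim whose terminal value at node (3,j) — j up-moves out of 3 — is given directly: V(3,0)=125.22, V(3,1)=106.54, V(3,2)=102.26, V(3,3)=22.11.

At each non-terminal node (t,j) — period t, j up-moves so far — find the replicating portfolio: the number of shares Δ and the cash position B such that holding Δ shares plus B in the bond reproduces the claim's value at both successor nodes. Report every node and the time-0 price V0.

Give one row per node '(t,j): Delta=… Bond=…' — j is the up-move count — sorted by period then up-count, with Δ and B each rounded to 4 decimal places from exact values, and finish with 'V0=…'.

(0,0): Delta=-0.3507 Bond=123.8038
(1,0): Delta=-0.3544 Bond=130.2461
(1,1): Delta=-0.3444 Bond=129.2714
(2,0): Delta=-0.5164 Bond=146.8631
(2,1): Delta=-0.0719 Bond=107.7918
(2,2): Delta=-0.8193 Bond=215.8388
V0=96.7972

The replicating-portfolio and risk-neutral prices coincide; use p* = (1.05−0.9)/(1.48−0.9) = 0.2586 for the latter.
Payoff layer (t=3): V(3,0)=125.2200, V(3,1)=106.5400, V(3,2)=102.2600, V(3,3)=22.1100
(2,0): S=62.3700. Δ = (V_up−V_dn)/(S_up−S_dn) = (106.5400−125.2200)/(92.3076−56.1330) = -0.5164. V = [p*·106.5400 + (1−p*)·125.2200]/1.05 = 114.6562. B = V − Δ·S = 146.8631.
(2,1): S=102.5640. Δ = (V_up−V_dn)/(S_up−S_dn) = (102.2600−106.5400)/(151.7947−92.3076) = -0.0719. V = [p*·102.2600 + (1−p*)·106.5400]/1.05 = 100.4125. B = V − Δ·S = 107.7918.
(2,2): S=168.6608. Δ = (V_up−V_dn)/(S_up−S_dn) = (22.1100−102.2600)/(249.6180−151.7947) = -0.8193. V = [p*·22.1100 + (1−p*)·102.2600]/1.05 = 77.6491. B = V − Δ·S = 215.8388.
(1,0): S=69.3000. Δ = (V_up−V_dn)/(S_up−S_dn) = (100.4125−114.6562)/(102.5640−62.3700) = -0.3544. V = [p*·100.4125 + (1−p*)·114.6562]/1.05 = 105.6880. B = V − Δ·S = 130.2461.
(1,1): S=113.9600. Δ = (V_up−V_dn)/(S_up−S_dn) = (77.6491−100.4125)/(168.6608−102.5640) = -0.3444. V = [p*·77.6491 + (1−p*)·100.4125]/1.05 = 90.0242. B = V − Δ·S = 129.2714.
(0,0): S=77.0000. Δ = (V_up−V_dn)/(S_up−S_dn) = (90.0242−105.6880)/(113.9600−69.3000) = -0.3507. V = [p*·90.0242 + (1−p*)·105.6880]/1.05 = 96.7972. B = V − Δ·S = 123.8038.
Self-financing check: at every node Δ·S+B equals the discounted successor values.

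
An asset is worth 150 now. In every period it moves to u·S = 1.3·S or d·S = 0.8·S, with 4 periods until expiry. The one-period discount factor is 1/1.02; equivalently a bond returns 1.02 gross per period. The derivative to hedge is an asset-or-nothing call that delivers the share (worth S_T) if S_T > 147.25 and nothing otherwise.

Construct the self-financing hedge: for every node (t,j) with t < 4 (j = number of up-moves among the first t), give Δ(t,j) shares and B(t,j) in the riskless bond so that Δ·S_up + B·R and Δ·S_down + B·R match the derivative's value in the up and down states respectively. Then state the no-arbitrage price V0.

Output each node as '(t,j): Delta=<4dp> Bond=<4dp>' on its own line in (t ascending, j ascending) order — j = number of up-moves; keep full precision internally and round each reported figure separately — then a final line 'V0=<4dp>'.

Risk-neutral probability p* = (R−d)/(u−d) = (1.02−0.8)/(1.3−0.8) = 0.4400.
Terminal values V(4,·): V(4,0)=0.0000, V(4,1)=0.0000, V(4,2)=162.2400, V(4,3)=263.6400, V(4,4)=428.4150
(3,0): S=76.8000. Δ = (V_up−V_dn)/(S_up−S_dn) = (0.0000−0.0000)/(99.8400−61.4400) = 0.0000. V = [p*·0.0000 + (1−p*)·0.0000]/1.02 = 0.0000. B = V − Δ·S = 0.0000.
(3,1): S=124.8000. Δ = (V_up−V_dn)/(S_up−S_dn) = (162.2400−0.0000)/(162.2400−99.8400) = 2.6000. V = [p*·162.2400 + (1−p*)·0.0000]/1.02 = 69.9859. B = V − Δ·S = -254.4941.
(3,2): S=202.8000. Δ = (V_up−V_dn)/(S_up−S_dn) = (263.6400−162.2400)/(263.6400−162.2400) = 1.0000. V = [p*·263.6400 + (1−p*)·162.2400]/1.02 = 202.8000. B = V − Δ·S = 0.0000.
(3,3): S=329.5500. Δ = (V_up−V_dn)/(S_up−S_dn) = (428.4150−263.6400)/(428.4150−263.6400) = 1.0000. V = [p*·428.4150 + (1−p*)·263.6400]/1.02 = 329.5500. B = V − Δ·S = 0.0000.
(2,0): S=96.0000. Δ = (V_up−V_dn)/(S_up−S_dn) = (69.9859−0.0000)/(124.8000−76.8000) = 1.4580. V = [p*·69.9859 + (1−p*)·0.0000]/1.02 = 30.1900. B = V − Δ·S = -109.7818.
(2,1): S=156.0000. Δ = (V_up−V_dn)/(S_up−S_dn) = (202.8000−69.9859)/(202.8000−124.8000) = 1.7027. V = [p*·202.8000 + (1−p*)·69.9859]/1.02 = 125.9060. B = V − Δ·S = -139.7223.
(2,2): S=253.5000. Δ = (V_up−V_dn)/(S_up−S_dn) = (329.5500−202.8000)/(329.5500−202.8000) = 1.0000. V = [p*·329.5500 + (1−p*)·202.8000]/1.02 = 253.5000. B = V − Δ·S = 0.0000.
(1,0): S=120.0000. Δ = (V_up−V_dn)/(S_up−S_dn) = (125.9060−30.1900)/(156.0000−96.0000) = 1.5953. V = [p*·125.9060 + (1−p*)·30.1900]/1.02 = 70.8873. B = V − Δ·S = -120.5447.
(1,1): S=195.0000. Δ = (V_up−V_dn)/(S_up−S_dn) = (253.5000−125.9060)/(253.5000−156.0000) = 1.3087. V = [p*·253.5000 + (1−p*)·125.9060]/1.02 = 178.4778. B = V − Δ·S = -76.7103.
(0,0): S=150.0000. Δ = (V_up−V_dn)/(S_up−S_dn) = (178.4778−70.8873)/(195.0000−120.0000) = 1.4345. V = [p*·178.4778 + (1−p*)·70.8873]/1.02 = 115.9089. B = V − Δ·S = -99.2721.
Each (Δ,B) replicates both successor values, so the strategy is self-financing and V0 is arbitrage-free.

(0,0): Delta=1.4345 Bond=-99.2721
(1,0): Delta=1.5953 Bond=-120.5447
(1,1): Delta=1.3087 Bond=-76.7103
(2,0): Delta=1.4580 Bond=-109.7818
(2,1): Delta=1.7027 Bond=-139.7223
(2,2): Delta=1.0000 Bond=0.0000
(3,0): Delta=0.0000 Bond=0.0000
(3,1): Delta=2.6000 Bond=-254.4941
(3,2): Delta=1.0000 Bond=0.0000
(3,3): Delta=1.0000 Bond=0.0000
V0=115.9089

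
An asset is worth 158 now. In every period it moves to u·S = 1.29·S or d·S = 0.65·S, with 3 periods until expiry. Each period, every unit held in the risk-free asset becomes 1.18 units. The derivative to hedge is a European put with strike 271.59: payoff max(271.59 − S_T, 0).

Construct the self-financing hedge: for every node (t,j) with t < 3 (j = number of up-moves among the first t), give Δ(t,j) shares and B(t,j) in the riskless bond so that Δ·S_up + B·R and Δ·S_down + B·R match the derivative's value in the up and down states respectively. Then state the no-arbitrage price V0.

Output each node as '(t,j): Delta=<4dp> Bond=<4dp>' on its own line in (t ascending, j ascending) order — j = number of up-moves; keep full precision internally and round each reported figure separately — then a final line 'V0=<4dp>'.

Since d<R<u, set p* = (R−d)/(u−d) = 0.8281; price each node as the discounted p*-expectation of its children.
At expiry t=3: V(3,0)=228.1992, V(3,1)=185.4760, V(3,2)=100.6869, V(3,3)=0.0000
(2,0): S=66.7550. Δ = (V_up−V_dn)/(S_up−S_dn) = (185.4760−228.1992)/(86.1140−43.3908) = -1.0000. V = [p*·185.4760 + (1−p*)·228.1992]/1.18 = 163.4060. B = V − Δ·S = 230.1610.
(2,1): S=132.4830. Δ = (V_up−V_dn)/(S_up−S_dn) = (100.6869−185.4760)/(170.9031−86.1140) = -1.0000. V = [p*·100.6869 + (1−p*)·185.4760]/1.18 = 97.6780. B = V − Δ·S = 230.1610.
(2,2): S=262.9278. Δ = (V_up−V_dn)/(S_up−S_dn) = (0.0000−100.6869)/(339.1769−170.9031) = -0.5984. V = [p*·0.0000 + (1−p*)·100.6869]/1.18 = 14.6657. B = V − Δ·S = 171.9891.
(1,0): S=102.7000. Δ = (V_up−V_dn)/(S_up−S_dn) = (97.6780−163.4060)/(132.4830−66.7550) = -1.0000. V = [p*·97.6780 + (1−p*)·163.4060]/1.18 = 92.3517. B = V − Δ·S = 195.0517.
(1,1): S=203.8200. Δ = (V_up−V_dn)/(S_up−S_dn) = (14.6657−97.6780)/(262.9278−132.4830) = -0.6364. V = [p*·14.6657 + (1−p*)·97.6780]/1.18 = 24.5199. B = V − Δ·S = 154.2266.
(0,0): S=158.0000. Δ = (V_up−V_dn)/(S_up−S_dn) = (24.5199−92.3517)/(203.8200−102.7000) = -0.6708. V = [p*·24.5199 + (1−p*)·92.3517]/1.18 = 30.6597. B = V − Δ·S = 136.6469.
Check: Δ(0,0)·S0 + B(0,0) = 30.6597 = V0.

(0,0): Delta=-0.6708 Bond=136.6469
(1,0): Delta=-1.0000 Bond=195.0517
(1,1): Delta=-0.6364 Bond=154.2266
(2,0): Delta=-1.0000 Bond=230.1610
(2,1): Delta=-1.0000 Bond=230.1610
(2,2): Delta=-0.5984 Bond=171.9891
V0=30.6597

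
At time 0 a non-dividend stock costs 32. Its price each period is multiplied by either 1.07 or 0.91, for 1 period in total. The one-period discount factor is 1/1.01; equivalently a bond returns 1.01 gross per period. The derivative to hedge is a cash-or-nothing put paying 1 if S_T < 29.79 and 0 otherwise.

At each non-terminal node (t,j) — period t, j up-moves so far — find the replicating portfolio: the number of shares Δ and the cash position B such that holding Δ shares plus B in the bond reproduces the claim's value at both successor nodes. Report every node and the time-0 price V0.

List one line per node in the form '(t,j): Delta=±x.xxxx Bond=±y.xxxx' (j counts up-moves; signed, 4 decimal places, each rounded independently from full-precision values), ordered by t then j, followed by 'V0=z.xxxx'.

Since d<R<u, set p* = (R−d)/(u−d) = 0.6250; price each node as the discounted p*-expectation of its children.
At expiry t=1: V(1,0)=1.0000, V(1,1)=0.0000
  t=0,j=0: stock 32.0000 → up 34.2400 (V=0.0000), down 29.1200 (V=1.0000). Price 0.3713; hedge Δ=-0.1953, bond B=6.6213.
Each (Δ,B) replicates both successor values, so the strategy is self-financing and V0 is arbitrage-free.

(0,0): Delta=-0.1953 Bond=6.6213
V0=0.3713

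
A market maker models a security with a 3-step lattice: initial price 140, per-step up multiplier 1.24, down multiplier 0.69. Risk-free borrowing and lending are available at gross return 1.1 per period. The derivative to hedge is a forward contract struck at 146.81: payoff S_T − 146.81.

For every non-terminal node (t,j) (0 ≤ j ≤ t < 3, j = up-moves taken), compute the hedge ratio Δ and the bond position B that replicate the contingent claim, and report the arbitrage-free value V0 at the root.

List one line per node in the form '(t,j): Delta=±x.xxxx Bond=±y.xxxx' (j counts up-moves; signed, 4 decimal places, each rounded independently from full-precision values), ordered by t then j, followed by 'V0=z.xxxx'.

(0,0): Delta=1.0000 Bond=-110.3005
(1,0): Delta=1.0000 Bond=-121.3306
(1,1): Delta=1.0000 Bond=-121.3306
(2,0): Delta=1.0000 Bond=-133.4636
(2,1): Delta=1.0000 Bond=-133.4636
(2,2): Delta=1.0000 Bond=-133.4636
V0=29.6995

No-arbitrage ⇒ martingale measure with p* = (R−d)/(u−d) = 0.7455.
Payoff layer (t=3): V(3,0)=-100.8187, V(3,1)=-64.1590, V(3,2)=1.7222, V(3,3)=120.1174
(2,0): S=66.6540. Δ = (V_up−V_dn)/(S_up−S_dn) = (-64.1590−-100.8187)/(82.6510−45.9913) = 1.0000. V = [p*·-64.1590 + (1−p*)·-100.8187]/1.1 = -66.8096. B = V − Δ·S = -133.4636.
(2,1): S=119.7840. Δ = (V_up−V_dn)/(S_up−S_dn) = (1.7222−-64.1590)/(148.5322−82.6510) = 1.0000. V = [p*·1.7222 + (1−p*)·-64.1590]/1.1 = -13.6796. B = V − Δ·S = -133.4636.
(2,2): S=215.2640. Δ = (V_up−V_dn)/(S_up−S_dn) = (120.1174−1.7222)/(266.9274−148.5322) = 1.0000. V = [p*·120.1174 + (1−p*)·1.7222]/1.1 = 81.8004. B = V − Δ·S = -133.4636.
(1,0): S=96.6000. Δ = (V_up−V_dn)/(S_up−S_dn) = (-13.6796−-66.8096)/(119.7840−66.6540) = 1.0000. V = [p*·-13.6796 + (1−p*)·-66.8096]/1.1 = -24.7306. B = V − Δ·S = -121.3306.
(1,1): S=173.6000. Δ = (V_up−V_dn)/(S_up−S_dn) = (81.8004−-13.6796)/(215.2640−119.7840) = 1.0000. V = [p*·81.8004 + (1−p*)·-13.6796]/1.1 = 52.2694. B = V − Δ·S = -121.3306.
(0,0): S=140.0000. Δ = (V_up−V_dn)/(S_up−S_dn) = (52.2694−-24.7306)/(173.6000−96.6000) = 1.0000. V = [p*·52.2694 + (1−p*)·-24.7306]/1.1 = 29.6995. B = V − Δ·S = -110.3005.
Self-financing check: at every node Δ·S+B equals the discounted successor values.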